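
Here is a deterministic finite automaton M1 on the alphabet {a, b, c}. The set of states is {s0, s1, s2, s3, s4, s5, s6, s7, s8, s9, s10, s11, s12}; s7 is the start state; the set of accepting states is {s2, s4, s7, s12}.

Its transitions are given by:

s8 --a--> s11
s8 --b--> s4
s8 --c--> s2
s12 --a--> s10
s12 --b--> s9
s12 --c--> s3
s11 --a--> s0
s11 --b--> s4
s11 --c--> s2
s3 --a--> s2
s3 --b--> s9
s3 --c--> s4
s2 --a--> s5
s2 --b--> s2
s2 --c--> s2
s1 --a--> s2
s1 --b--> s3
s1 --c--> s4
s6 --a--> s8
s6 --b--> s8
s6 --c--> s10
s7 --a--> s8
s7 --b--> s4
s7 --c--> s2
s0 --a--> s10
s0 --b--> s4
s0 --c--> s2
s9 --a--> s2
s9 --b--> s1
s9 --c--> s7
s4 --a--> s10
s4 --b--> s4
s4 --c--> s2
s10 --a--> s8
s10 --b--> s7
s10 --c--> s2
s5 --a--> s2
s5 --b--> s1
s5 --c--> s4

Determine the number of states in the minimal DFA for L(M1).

States {s6,s12} cannot be reached from the start state, so discard them.
Initial partition by acceptance: {s2,s4,s7} | {s0,s1,s3,s5,s8,s9,s10,s11}.
Split {s0,s1,s3,s5,s8,s9,s10,s11} by δ(·,a) → {s0,s8,s10,s11} and {s1,s3,s5,s9}.
On input a, block {s2,s4,s7} splits into {s4,s7} and {s2}.
The partition is now stable with 4 blocks: {s4,s7} | {s0,s8,s10,s11} | {s1,s3,s5,s9} | {s2}.

4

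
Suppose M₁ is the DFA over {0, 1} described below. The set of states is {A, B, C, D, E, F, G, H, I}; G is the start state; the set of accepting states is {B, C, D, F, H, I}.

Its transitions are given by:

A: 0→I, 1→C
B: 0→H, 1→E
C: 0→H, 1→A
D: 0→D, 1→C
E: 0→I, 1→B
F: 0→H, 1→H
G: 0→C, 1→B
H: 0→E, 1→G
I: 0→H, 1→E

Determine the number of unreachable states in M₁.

2

No path from G leads to D, F; the other 7 states are all reachable.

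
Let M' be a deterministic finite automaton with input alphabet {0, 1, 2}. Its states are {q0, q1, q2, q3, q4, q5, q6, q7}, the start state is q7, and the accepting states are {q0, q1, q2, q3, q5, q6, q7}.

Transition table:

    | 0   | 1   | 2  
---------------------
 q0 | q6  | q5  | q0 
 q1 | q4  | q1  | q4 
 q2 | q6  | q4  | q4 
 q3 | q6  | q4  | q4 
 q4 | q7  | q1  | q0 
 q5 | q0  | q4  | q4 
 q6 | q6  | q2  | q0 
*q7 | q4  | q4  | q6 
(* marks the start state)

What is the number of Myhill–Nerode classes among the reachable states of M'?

States {q3} cannot be reached from the start state, so discard them.
Initial partition by acceptance: {q0,q1,q2,q5,q6,q7} | {q4}.
Split {q0,q1,q2,q5,q6,q7} by δ(·,0) → {q0,q2,q5,q6} and {q1,q7}.
On input 1, block {q0,q2,q5,q6} splits into {q0,q6} and {q2,q5}.
On input 1, block {q1,q7} splits into {q1} and {q7}.
No further refinement is possible. Final partition (5 blocks): {q0,q6} | {q4} | {q1} | {q2,q5} | {q7}.

5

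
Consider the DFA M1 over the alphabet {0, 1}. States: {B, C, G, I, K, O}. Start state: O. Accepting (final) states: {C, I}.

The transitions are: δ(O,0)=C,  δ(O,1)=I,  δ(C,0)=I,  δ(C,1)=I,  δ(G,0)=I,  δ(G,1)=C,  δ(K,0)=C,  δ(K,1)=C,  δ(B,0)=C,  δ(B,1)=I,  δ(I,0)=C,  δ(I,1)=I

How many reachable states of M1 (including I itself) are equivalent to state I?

2

First remove the unreachable states {B,G,K}; 3 states remain.
Start with accepting vs non-accepting: {C,I} | {O}.
Stable partition: {C,I} | {O} — 2 equivalence classes.
State I belongs to the block {C,I}, which has 2 states.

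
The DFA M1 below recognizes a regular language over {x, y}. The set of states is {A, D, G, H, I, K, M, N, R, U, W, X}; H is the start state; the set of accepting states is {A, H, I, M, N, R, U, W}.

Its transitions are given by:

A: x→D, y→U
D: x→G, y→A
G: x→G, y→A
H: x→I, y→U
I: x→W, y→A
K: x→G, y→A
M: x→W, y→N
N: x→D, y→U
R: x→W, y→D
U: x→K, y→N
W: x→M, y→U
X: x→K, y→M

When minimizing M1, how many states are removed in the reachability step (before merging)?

2

BFS from H reaches {A, D, G, H, I, K, M, N, U, W}; the 2 state(s) R, X are never visited.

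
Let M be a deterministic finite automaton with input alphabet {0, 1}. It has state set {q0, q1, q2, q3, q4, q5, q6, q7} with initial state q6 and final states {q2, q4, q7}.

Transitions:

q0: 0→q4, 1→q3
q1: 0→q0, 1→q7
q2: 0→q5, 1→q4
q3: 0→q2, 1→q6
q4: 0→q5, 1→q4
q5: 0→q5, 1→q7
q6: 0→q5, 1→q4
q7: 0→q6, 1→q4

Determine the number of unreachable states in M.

4

BFS from q6 reaches {q4, q5, q6, q7}; the 4 state(s) q0, q1, q2, q3 are never visited.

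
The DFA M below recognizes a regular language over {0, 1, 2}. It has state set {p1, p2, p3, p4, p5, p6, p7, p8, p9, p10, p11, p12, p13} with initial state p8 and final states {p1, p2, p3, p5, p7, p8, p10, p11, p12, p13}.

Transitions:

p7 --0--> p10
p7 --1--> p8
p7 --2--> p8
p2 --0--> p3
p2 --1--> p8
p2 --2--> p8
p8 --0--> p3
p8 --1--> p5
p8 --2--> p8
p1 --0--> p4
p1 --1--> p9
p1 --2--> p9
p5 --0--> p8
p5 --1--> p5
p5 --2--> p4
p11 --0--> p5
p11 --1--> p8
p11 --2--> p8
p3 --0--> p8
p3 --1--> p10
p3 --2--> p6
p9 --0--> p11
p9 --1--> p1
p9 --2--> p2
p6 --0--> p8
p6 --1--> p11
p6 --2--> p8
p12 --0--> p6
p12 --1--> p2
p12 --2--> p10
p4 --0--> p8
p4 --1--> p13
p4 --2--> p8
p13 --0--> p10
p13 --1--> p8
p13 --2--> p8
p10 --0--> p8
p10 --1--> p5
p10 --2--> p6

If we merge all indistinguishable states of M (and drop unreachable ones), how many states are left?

4

First remove the unreachable states {p1,p2,p7,p9,p12}; 8 states remain.
Initial partition by acceptance: {p3,p5,p8,p10,p11,p13} | {p4,p6}.
Split {p3,p5,p8,p10,p11,p13} by δ(·,2) → {p3,p5,p10} and {p8,p11,p13}.
Split {p8,p11,p13} by δ(·,1) → {p11,p13} and {p8}.
The partition is now stable with 4 blocks: {p3,p5,p10} | {p4,p6} | {p11,p13} | {p8}.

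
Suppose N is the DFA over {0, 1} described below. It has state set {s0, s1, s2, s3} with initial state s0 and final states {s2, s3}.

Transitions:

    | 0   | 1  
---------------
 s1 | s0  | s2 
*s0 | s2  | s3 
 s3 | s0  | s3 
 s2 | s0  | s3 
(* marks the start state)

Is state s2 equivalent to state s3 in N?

Reachable states from the start: {s0,s2,s3}. Unreachable: {s1} — drop them.
P0 = {s2,s3} | {s0}.
The partition is now stable with 2 blocks: {s2,s3} | {s0}.
s2 and s3 lie in the same block of the stable partition, so they are equivalent — no string distinguishes them.

Yes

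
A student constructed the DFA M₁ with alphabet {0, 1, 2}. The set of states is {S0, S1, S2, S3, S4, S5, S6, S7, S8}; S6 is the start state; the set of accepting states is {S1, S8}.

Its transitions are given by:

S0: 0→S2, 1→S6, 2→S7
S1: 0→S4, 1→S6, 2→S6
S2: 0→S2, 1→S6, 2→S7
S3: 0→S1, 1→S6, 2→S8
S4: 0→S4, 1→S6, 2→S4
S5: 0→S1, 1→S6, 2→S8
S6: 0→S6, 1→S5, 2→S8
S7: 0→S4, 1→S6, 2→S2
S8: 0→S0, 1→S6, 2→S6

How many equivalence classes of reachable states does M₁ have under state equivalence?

States {S3} cannot be reached from the start state, so discard them.
Start with accepting vs non-accepting: {S1,S8} | {S0,S2,S4,S5,S6,S7}.
Refine {S0,S2,S4,S5,S6,S7} on symbol 0: members go to different blocks, giving {S0,S2,S4,S6,S7} and {S5}.
Refine {S0,S2,S4,S6,S7} on symbol 1: members go to different blocks, giving {S0,S2,S4,S7} and {S6}.
Stable partition: {S1,S8} | {S0,S2,S4,S7} | {S5} | {S6} — 4 equivalence classes.

4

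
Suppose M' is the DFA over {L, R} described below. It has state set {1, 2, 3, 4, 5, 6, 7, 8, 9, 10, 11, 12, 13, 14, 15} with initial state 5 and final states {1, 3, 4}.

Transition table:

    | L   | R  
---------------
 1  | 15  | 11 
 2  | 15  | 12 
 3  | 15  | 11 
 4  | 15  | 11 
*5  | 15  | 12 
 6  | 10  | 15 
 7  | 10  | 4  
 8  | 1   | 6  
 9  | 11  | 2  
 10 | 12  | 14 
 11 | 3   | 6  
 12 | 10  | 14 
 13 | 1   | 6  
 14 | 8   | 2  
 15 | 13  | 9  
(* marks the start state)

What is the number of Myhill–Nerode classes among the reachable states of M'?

First remove the unreachable states {4,7}; 13 states remain.
P0 = {1,3} | {2,5,6,8,9,10,11,12,13,14,15}.
Refine {2,5,6,8,9,10,11,12,13,14,15} on symbol L: members go to different blocks, giving {2,5,6,9,10,12,14,15} and {8,11,13}.
Split {2,5,6,9,10,12,14,15} by δ(·,L) → {2,5,6,10,12} and {9,14,15}.
Split {2,5,6,10,12} by δ(·,L) → {6,10,12} and {2,5}.
Refine {9,14,15} on symbol R: members go to different blocks, giving {9,14} and {15}.
Split {6,10,12} by δ(·,R) → {10,12} and {6}.
The partition is now stable with 7 blocks: {1,3} | {10,12} | {8,11,13} | {9,14} | {2,5} | {15} | {6}.

7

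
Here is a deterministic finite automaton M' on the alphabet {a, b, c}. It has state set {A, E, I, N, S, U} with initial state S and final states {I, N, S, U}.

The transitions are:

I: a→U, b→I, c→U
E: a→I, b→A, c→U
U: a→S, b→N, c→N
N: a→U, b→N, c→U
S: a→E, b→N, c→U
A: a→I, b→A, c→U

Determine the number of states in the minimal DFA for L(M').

Every state is reachable, so we keep all 6.
Initial partition by acceptance: {I,N,S,U} | {A,E}.
Split {I,N,S,U} by δ(·,a) → {I,N,U} and {S}.
On input a, block {I,N,U} splits into {I,N} and {U}.
Stable partition: {I,N} | {A,E} | {S} | {U} — 4 equivalence classes.

4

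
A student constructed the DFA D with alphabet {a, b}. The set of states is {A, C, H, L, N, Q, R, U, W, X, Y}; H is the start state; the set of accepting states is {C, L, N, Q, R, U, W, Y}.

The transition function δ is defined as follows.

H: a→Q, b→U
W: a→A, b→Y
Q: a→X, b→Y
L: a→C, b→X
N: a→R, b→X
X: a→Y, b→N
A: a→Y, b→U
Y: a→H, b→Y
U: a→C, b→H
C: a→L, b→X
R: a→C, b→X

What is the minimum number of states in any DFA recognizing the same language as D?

Reachable states from the start: {C,H,L,N,Q,R,U,X,Y}. Unreachable: {A,W} — drop them.
P0 = {C,L,N,Q,R,U,Y} | {H,X}.
On input a, block {C,L,N,Q,R,U,Y} splits into {C,L,N,R,U} and {Q,Y}.
Stable partition: {C,L,N,R,U} | {H,X} | {Q,Y} — 3 equivalence classes.

3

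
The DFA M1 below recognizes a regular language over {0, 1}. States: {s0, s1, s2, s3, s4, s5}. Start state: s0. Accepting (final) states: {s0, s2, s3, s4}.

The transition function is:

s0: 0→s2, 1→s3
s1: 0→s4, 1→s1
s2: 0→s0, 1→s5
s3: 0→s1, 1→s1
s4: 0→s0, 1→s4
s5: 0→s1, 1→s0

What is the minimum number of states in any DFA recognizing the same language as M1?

Every state is reachable, so we keep all 6.
P0 = {s0,s2,s3,s4} | {s1,s5}.
Split {s0,s2,s3,s4} by δ(·,0) → {s0,s2,s4} and {s3}.
Refine {s0,s2,s4} on symbol 1: members go to different blocks, giving {s0} and {s2} and {s4}.
Split {s1,s5} by δ(·,0) → {s1} and {s5}.
The partition is now stable with 6 blocks: {s0} | {s1} | {s3} | {s2} | {s4} | {s5}.

6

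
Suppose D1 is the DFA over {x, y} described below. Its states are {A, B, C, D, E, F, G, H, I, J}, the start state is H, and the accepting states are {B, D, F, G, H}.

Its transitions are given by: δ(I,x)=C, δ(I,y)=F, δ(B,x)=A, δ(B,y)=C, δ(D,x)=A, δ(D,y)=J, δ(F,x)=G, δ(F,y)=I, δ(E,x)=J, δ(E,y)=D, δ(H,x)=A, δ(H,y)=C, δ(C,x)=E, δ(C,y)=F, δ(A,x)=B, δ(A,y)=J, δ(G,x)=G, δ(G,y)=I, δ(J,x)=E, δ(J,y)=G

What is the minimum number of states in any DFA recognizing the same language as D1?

6

Every state is reachable, so we keep all 10.
P0 = {B,D,F,G,H} | {A,C,E,I,J}.
Split {B,D,F,G,H} by δ(·,x) → {B,D,H} and {F,G}.
On input x, block {A,C,E,I,J} splits into {C,E,I,J} and {A}.
Split {C,E,I,J} by δ(·,y) → {C,I,J} and {E}.
On input x, block {C,I,J} splits into {C,J} and {I}.
No further refinement is possible. Final partition (6 blocks): {B,D,H} | {C,J} | {F,G} | {A} | {E} | {I}.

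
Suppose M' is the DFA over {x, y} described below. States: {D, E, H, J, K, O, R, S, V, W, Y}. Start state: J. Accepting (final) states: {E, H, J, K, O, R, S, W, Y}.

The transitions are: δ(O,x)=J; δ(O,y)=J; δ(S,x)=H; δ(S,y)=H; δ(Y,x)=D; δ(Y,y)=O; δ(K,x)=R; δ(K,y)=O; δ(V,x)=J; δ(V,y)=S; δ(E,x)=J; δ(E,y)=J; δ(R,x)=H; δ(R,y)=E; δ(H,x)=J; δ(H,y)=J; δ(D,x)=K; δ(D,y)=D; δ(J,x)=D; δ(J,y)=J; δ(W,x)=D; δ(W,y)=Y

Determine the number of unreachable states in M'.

No path from J leads to S, V, W, Y; the other 7 states are all reachable.

4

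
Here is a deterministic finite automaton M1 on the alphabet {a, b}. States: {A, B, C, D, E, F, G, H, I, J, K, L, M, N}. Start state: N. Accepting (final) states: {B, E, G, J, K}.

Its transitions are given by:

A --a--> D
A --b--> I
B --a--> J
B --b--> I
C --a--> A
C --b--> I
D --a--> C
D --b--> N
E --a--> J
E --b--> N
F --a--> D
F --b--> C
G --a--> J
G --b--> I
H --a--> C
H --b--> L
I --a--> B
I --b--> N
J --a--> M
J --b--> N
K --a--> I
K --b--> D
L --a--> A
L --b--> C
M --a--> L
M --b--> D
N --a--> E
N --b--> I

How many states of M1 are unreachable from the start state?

4

No path from N leads to F, G, H, K; the other 10 states are all reachable.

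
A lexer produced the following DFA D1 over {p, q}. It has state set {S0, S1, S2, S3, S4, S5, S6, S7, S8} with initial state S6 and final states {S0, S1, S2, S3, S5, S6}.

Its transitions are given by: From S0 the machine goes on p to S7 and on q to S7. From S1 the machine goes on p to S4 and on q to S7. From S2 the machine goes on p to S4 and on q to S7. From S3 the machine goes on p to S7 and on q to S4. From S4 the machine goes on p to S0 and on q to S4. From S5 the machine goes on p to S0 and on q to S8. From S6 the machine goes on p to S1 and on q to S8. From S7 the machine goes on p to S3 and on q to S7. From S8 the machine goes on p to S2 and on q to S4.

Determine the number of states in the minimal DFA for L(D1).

3

Reachable states from the start: {S0,S1,S2,S3,S4,S6,S7,S8}. Unreachable: {S5} — drop them.
P0 = {S0,S1,S2,S3,S6} | {S4,S7,S8}.
On input p, block {S0,S1,S2,S3,S6} splits into {S0,S1,S2,S3} and {S6}.
Stable partition: {S0,S1,S2,S3} | {S4,S7,S8} | {S6} — 3 equivalence classes.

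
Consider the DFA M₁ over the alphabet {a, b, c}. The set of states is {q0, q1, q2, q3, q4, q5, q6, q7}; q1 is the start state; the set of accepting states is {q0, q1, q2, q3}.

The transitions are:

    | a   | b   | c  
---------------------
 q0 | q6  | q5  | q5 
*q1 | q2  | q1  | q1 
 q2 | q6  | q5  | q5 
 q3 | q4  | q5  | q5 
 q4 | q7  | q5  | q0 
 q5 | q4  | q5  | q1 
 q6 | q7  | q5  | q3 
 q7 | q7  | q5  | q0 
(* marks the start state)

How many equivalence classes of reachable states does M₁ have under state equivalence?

P0 = {q0,q1,q2,q3} | {q4,q5,q6,q7}.
Refine {q0,q1,q2,q3} on symbol a: members go to different blocks, giving {q0,q2,q3} and {q1}.
Refine {q4,q5,q6,q7} on symbol c: members go to different blocks, giving {q4,q6,q7} and {q5}.
Stable partition: {q0,q2,q3} | {q4,q6,q7} | {q1} | {q5} — 4 equivalence classes.

4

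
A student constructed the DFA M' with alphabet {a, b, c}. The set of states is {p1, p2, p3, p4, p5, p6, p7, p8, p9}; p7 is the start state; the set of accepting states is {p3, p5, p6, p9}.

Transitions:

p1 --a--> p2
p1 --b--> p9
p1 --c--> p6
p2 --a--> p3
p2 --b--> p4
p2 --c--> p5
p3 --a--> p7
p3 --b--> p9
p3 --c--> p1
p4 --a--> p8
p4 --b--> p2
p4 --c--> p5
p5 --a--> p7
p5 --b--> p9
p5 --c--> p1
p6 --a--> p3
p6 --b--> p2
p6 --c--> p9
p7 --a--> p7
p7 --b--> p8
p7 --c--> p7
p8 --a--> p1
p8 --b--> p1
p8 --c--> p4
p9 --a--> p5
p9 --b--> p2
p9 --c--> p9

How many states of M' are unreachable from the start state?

0

Every one of the 9 states is reachable from p7.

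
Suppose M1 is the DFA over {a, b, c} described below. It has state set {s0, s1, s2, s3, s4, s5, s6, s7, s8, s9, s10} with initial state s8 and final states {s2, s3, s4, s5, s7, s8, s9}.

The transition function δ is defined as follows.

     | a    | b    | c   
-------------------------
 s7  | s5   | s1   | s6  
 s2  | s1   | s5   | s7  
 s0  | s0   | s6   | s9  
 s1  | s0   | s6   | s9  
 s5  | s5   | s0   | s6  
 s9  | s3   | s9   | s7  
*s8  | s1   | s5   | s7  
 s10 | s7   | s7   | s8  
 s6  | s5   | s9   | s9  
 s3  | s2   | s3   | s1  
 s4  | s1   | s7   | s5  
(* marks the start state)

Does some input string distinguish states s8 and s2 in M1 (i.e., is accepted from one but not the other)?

First remove the unreachable states {s4,s10}; 9 states remain.
P0 = {s2,s3,s5,s7,s8,s9} | {s0,s1,s6}.
Split {s2,s3,s5,s7,s8,s9} by δ(·,a) → {s3,s5,s7,s9} and {s2,s8}.
Refine {s3,s5,s7,s9} on symbol a: members go to different blocks, giving {s5,s7,s9} and {s3}.
Refine {s5,s7,s9} on symbol a: members go to different blocks, giving {s5,s7} and {s9}.
On input a, block {s0,s1,s6} splits into {s0,s1} and {s6}.
Stable partition: {s5,s7} | {s0,s1} | {s2,s8} | {s3} | {s9} | {s6} — 6 equivalence classes.
s8 and s2 lie in the same block of the stable partition, so they are equivalent — no string distinguishes them.

No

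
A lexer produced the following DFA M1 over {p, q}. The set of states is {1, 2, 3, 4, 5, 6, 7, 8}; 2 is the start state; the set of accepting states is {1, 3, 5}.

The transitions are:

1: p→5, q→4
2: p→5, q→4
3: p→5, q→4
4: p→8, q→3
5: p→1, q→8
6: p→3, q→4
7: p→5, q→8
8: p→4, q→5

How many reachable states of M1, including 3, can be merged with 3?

States {6,7} cannot be reached from the start state, so discard them.
P0 = {1,3,5} | {2,4,8}.
On input p, block {2,4,8} splits into {4,8} and {2}.
The partition is now stable with 3 blocks: {1,3,5} | {4,8} | {2}.
State 3 belongs to the block {1,3,5}, which has 3 states.

3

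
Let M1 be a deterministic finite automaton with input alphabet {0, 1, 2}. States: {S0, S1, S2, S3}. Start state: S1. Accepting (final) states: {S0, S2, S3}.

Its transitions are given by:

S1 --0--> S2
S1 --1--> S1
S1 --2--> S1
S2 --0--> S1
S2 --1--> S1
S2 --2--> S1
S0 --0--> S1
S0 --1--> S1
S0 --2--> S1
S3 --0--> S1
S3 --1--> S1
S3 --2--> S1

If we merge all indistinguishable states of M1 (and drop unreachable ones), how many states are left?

2

First remove the unreachable states {S0,S3}; 2 states remain.
Start with accepting vs non-accepting: {S2} | {S1}.
No further refinement is possible. Final partition (2 blocks): {S2} | {S1}.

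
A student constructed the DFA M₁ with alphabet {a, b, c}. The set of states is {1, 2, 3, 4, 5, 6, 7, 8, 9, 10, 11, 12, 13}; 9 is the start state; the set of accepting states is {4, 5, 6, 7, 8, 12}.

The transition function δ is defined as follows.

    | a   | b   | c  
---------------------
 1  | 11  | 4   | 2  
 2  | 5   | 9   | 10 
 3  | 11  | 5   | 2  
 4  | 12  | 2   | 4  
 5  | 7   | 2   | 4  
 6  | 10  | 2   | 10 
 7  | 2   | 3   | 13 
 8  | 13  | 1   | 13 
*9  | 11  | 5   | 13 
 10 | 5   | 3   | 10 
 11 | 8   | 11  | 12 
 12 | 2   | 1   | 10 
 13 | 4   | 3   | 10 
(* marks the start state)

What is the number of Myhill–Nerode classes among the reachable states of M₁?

5

First remove the unreachable states {6}; 12 states remain.
Start with accepting vs non-accepting: {4,5,7,8,12} | {1,2,3,9,10,11,13}.
Refine {4,5,7,8,12} on symbol a: members go to different blocks, giving {7,8,12} and {4,5}.
On input a, block {1,2,3,9,10,11,13} splits into {1,3,9} and {2,10,13} and {11}.
No further refinement is possible. Final partition (5 blocks): {7,8,12} | {1,3,9} | {4,5} | {2,10,13} | {11}.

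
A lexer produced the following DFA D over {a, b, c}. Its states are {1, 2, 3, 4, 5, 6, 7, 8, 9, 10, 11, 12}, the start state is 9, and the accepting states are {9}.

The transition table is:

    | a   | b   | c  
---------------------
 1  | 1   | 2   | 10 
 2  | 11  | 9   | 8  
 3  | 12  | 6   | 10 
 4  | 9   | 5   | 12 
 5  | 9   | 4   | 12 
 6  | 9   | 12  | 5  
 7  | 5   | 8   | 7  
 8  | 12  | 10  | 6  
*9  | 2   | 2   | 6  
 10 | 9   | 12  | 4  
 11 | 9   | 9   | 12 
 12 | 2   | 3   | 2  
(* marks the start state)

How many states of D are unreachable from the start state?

BFS from 9 reaches {2, 3, 4, 5, 6, 8, 9, 10, 11, 12}; the 2 state(s) 1, 7 are never visited.

2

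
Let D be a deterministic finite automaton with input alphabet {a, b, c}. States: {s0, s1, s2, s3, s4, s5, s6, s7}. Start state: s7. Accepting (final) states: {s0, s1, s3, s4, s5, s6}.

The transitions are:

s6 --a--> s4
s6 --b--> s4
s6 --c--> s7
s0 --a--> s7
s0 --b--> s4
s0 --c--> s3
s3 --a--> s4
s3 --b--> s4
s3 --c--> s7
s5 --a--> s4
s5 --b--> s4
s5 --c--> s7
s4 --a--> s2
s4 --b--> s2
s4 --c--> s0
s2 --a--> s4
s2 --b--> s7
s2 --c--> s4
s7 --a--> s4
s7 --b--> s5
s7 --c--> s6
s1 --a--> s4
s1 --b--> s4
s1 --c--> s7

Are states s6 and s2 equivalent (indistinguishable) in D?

No

First remove the unreachable states {s1}; 7 states remain.
Initial partition by acceptance: {s0,s3,s4,s5,s6} | {s2,s7}.
Split {s0,s3,s4,s5,s6} by δ(·,a) → {s3,s5,s6} and {s0,s4}.
Split {s2,s7} by δ(·,b) → {s2} and {s7}.
On input a, block {s0,s4} splits into {s0} and {s4}.
No further refinement is possible. Final partition (5 blocks): {s3,s5,s6} | {s2} | {s0} | {s7} | {s4}.
s6 and s2 end up in different blocks, so they are distinguishable. For instance, the string 'ε' is accepted from only s6.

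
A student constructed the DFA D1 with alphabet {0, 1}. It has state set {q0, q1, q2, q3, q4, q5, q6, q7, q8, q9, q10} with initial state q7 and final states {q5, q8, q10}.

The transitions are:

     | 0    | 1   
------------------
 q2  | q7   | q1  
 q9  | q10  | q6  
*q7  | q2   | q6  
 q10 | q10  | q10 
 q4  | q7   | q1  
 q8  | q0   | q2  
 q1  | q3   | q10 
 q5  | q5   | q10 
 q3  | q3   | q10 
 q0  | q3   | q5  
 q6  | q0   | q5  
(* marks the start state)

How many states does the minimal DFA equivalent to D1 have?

Reachable states from the start: {q0,q1,q2,q3,q5,q6,q7,q10}. Unreachable: {q4,q8,q9} — drop them.
Initial partition by acceptance: {q5,q10} | {q0,q1,q2,q3,q6,q7}.
On input 1, block {q0,q1,q2,q3,q6,q7} splits into {q0,q1,q3,q6} and {q2,q7}.
Stable partition: {q5,q10} | {q0,q1,q3,q6} | {q2,q7} — 3 equivalence classes.

3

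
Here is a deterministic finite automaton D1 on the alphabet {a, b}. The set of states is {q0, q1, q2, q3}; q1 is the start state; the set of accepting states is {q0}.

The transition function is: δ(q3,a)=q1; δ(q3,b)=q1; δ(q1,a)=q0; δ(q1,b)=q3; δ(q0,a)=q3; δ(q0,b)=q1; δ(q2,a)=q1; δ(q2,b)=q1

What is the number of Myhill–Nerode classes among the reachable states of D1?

3

States {q2} cannot be reached from the start state, so discard them.
Initial partition by acceptance: {q0} | {q1,q3}.
Refine {q1,q3} on symbol a: members go to different blocks, giving {q1} and {q3}.
No further refinement is possible. Final partition (3 blocks): {q0} | {q1} | {q3}.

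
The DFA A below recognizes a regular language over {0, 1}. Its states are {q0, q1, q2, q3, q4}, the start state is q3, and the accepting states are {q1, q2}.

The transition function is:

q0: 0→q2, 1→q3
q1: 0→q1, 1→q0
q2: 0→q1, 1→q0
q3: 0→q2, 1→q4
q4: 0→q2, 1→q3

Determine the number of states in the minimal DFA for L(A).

Every state is reachable, so we keep all 5.
Initial partition by acceptance: {q1,q2} | {q0,q3,q4}.
Stable partition: {q1,q2} | {q0,q3,q4} — 2 equivalence classes.

2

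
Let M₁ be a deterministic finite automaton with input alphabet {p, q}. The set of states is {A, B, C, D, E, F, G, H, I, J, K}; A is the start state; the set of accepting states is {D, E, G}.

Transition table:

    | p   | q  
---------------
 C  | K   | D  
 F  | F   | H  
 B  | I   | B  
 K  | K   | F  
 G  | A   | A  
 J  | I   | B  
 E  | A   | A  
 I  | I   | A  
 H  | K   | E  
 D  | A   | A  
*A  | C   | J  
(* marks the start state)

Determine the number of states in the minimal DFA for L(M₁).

Reachable states from the start: {A,B,C,D,E,F,H,I,J,K}. Unreachable: {G} — drop them.
Start with accepting vs non-accepting: {D,E} | {A,B,C,F,H,I,J,K}.
Refine {A,B,C,F,H,I,J,K} on symbol q: members go to different blocks, giving {A,B,F,I,J,K} and {C,H}.
Refine {A,B,F,I,J,K} on symbol p: members go to different blocks, giving {B,F,I,J,K} and {A}.
Split {B,F,I,J,K} by δ(·,q) → {B,J,K} and {F} and {I}.
Refine {B,J,K} on symbol p: members go to different blocks, giving {B,J} and {K}.
No further refinement is possible. Final partition (7 blocks): {D,E} | {B,J} | {C,H} | {A} | {F} | {I} | {K}.

7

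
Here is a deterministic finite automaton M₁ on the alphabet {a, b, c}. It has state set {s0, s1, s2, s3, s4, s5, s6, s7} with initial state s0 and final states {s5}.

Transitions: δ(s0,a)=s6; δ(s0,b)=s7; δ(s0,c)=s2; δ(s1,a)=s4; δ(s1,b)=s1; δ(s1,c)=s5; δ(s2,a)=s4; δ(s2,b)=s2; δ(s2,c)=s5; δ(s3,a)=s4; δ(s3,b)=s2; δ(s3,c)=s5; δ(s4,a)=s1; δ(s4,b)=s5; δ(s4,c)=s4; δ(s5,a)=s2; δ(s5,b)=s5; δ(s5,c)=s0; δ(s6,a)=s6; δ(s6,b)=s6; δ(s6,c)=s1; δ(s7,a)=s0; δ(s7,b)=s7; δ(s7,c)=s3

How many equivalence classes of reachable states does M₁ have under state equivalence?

All states are reachable from the start state.
Initial partition by acceptance: {s5} | {s0,s1,s2,s3,s4,s6,s7}.
On input b, block {s0,s1,s2,s3,s4,s6,s7} splits into {s0,s1,s2,s3,s6,s7} and {s4}.
On input a, block {s0,s1,s2,s3,s6,s7} splits into {s0,s6,s7} and {s1,s2,s3}.
No further refinement is possible. Final partition (4 blocks): {s5} | {s0,s6,s7} | {s4} | {s1,s2,s3}.

4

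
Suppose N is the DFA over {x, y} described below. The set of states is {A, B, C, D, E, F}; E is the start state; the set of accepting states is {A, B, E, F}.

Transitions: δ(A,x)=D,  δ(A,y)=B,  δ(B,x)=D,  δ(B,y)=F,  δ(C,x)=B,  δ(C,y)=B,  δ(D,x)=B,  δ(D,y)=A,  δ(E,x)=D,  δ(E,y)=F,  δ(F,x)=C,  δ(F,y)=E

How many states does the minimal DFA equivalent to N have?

Initial partition by acceptance: {A,B,E,F} | {C,D}.
No further refinement is possible. Final partition (2 blocks): {A,B,E,F} | {C,D}.

2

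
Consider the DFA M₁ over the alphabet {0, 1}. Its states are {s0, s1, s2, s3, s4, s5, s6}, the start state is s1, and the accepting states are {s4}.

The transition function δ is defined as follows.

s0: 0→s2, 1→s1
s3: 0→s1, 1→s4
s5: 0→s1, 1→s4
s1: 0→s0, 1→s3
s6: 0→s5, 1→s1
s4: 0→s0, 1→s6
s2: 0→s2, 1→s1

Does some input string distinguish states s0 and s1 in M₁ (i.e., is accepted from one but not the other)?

Yes

Every state is reachable, so we keep all 7.
Initial partition by acceptance: {s4} | {s0,s1,s2,s3,s5,s6}.
On input 1, block {s0,s1,s2,s3,s5,s6} splits into {s0,s1,s2,s6} and {s3,s5}.
Split {s0,s1,s2,s6} by δ(·,0) → {s0,s1,s2} and {s6}.
On input 1, block {s0,s1,s2} splits into {s0,s2} and {s1}.
No further refinement is possible. Final partition (5 blocks): {s4} | {s0,s2} | {s3,s5} | {s6} | {s1}.
s0 and s1 end up in different blocks, so they are distinguishable. For instance, the string '11' is accepted from only s1.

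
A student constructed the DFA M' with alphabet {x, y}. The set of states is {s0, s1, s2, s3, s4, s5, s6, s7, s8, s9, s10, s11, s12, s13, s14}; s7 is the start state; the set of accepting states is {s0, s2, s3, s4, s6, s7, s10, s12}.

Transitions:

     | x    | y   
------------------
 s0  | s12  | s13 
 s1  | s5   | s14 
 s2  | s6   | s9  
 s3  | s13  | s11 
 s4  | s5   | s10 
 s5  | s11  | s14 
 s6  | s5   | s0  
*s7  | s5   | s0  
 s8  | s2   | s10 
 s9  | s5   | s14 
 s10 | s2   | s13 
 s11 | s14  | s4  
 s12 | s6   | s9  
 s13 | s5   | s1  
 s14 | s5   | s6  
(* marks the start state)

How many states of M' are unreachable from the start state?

2

Starting at s7 and following transitions, the reachable set is {s0, s1, s2, s4, s5, s6, s7, s9, s10, s11, s12, s13, s14}. That leaves s3, s8 unreachable — 2 in total.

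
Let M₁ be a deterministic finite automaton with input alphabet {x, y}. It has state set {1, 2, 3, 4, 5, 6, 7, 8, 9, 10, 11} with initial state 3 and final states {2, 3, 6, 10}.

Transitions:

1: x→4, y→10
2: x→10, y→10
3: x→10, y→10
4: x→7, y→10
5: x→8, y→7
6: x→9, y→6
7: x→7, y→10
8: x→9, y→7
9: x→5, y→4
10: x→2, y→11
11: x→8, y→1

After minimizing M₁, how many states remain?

4

First remove the unreachable states {6}; 10 states remain.
Start with accepting vs non-accepting: {2,3,10} | {1,4,5,7,8,9,11}.
On input y, block {2,3,10} splits into {2,3} and {10}.
On input y, block {1,4,5,7,8,9,11} splits into {5,8,9,11} and {1,4,7}.
Stable partition: {2,3} | {5,8,9,11} | {10} | {1,4,7} — 4 equivalence classes.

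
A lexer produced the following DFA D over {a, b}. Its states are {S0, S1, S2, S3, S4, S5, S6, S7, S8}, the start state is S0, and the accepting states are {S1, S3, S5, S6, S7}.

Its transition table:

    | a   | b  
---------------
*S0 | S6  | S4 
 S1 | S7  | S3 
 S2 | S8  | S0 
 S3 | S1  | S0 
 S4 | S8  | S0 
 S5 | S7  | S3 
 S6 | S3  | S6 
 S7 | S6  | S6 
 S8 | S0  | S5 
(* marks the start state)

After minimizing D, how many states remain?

First remove the unreachable states {S2}; 8 states remain.
P0 = {S1,S3,S5,S6,S7} | {S0,S4,S8}.
Refine {S1,S3,S5,S6,S7} on symbol b: members go to different blocks, giving {S1,S5,S6,S7} and {S3}.
On input a, block {S1,S5,S6,S7} splits into {S1,S5,S7} and {S6}.
Refine {S1,S5,S7} on symbol a: members go to different blocks, giving {S1,S5} and {S7}.
Refine {S0,S4,S8} on symbol a: members go to different blocks, giving {S4,S8} and {S0}.
Split {S4,S8} by δ(·,a) → {S4} and {S8}.
The partition is now stable with 7 blocks: {S1,S5} | {S4} | {S3} | {S6} | {S7} | {S0} | {S8}.

7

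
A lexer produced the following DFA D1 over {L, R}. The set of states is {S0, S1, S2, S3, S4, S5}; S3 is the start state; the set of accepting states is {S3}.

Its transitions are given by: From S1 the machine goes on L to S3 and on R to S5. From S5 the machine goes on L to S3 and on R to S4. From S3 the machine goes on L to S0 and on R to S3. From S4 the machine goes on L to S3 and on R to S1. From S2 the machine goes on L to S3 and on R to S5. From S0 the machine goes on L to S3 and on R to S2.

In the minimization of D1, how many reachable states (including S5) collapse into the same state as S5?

5

All states are reachable from the start state.
P0 = {S3} | {S0,S1,S2,S4,S5}.
Stable partition: {S3} | {S0,S1,S2,S4,S5} — 2 equivalence classes.
State S5 belongs to the block {S0,S1,S2,S4,S5}, which has 5 states.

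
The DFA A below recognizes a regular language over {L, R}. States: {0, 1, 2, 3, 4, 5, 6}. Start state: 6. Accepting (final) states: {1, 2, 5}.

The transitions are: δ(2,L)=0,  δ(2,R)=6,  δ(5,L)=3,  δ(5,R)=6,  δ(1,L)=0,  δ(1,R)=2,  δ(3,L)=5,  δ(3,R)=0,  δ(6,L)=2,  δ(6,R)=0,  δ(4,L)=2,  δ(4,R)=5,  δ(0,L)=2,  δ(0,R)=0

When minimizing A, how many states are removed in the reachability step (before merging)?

4

No path from 6 leads to 1, 3, 4, 5; the other 3 states are all reachable.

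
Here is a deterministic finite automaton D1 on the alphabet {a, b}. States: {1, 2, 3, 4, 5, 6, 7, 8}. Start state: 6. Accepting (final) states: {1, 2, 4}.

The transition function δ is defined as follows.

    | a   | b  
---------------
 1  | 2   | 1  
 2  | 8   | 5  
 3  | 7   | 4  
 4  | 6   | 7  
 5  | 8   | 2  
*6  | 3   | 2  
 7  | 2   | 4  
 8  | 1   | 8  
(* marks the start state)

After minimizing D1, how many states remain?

Every state is reachable, so we keep all 8.
P0 = {1,2,4} | {3,5,6,7,8}.
Refine {1,2,4} on symbol a: members go to different blocks, giving {2,4} and {1}.
On input a, block {3,5,6,7,8} splits into {3,5,6} and {7} and {8}.
Split {2,4} by δ(·,a) → {2} and {4}.
Split {3,5,6} by δ(·,a) → {3} and {5} and {6}.
No further refinement is possible. Final partition (8 blocks): {2} | {3} | {1} | {7} | {8} | {4} | {5} | {6}.

8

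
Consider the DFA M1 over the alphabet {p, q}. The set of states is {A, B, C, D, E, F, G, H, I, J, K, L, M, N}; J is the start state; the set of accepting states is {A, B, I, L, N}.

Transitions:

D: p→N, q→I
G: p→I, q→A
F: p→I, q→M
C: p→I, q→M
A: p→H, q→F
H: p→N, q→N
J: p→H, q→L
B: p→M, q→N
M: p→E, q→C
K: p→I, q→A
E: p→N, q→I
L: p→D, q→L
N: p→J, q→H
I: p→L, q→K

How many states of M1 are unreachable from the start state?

2

BFS from J reaches {A, C, D, E, F, H, I, J, K, L, M, N}; the 2 state(s) B, G are never visited.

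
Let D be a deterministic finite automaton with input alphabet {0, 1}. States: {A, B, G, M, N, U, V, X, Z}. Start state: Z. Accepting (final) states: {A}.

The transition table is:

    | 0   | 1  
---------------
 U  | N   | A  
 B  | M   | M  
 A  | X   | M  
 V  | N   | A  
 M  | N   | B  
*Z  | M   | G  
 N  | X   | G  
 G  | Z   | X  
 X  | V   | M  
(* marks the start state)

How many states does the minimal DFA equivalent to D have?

8

States {U} cannot be reached from the start state, so discard them.
P0 = {A} | {B,G,M,N,V,X,Z}.
Refine {B,G,M,N,V,X,Z} on symbol 1: members go to different blocks, giving {B,G,M,N,X,Z} and {V}.
Split {B,G,M,N,X,Z} by δ(·,0) → {B,G,M,N,Z} and {X}.
On input 0, block {B,G,M,N,Z} splits into {B,G,M,Z} and {N}.
Split {B,G,M,Z} by δ(·,0) → {B,G,Z} and {M}.
Refine {B,G,Z} on symbol 0: members go to different blocks, giving {B,Z} and {G}.
On input 1, block {B,Z} splits into {Z} and {B}.
No further refinement is possible. Final partition (8 blocks): {A} | {Z} | {V} | {X} | {N} | {M} | {G} | {B}.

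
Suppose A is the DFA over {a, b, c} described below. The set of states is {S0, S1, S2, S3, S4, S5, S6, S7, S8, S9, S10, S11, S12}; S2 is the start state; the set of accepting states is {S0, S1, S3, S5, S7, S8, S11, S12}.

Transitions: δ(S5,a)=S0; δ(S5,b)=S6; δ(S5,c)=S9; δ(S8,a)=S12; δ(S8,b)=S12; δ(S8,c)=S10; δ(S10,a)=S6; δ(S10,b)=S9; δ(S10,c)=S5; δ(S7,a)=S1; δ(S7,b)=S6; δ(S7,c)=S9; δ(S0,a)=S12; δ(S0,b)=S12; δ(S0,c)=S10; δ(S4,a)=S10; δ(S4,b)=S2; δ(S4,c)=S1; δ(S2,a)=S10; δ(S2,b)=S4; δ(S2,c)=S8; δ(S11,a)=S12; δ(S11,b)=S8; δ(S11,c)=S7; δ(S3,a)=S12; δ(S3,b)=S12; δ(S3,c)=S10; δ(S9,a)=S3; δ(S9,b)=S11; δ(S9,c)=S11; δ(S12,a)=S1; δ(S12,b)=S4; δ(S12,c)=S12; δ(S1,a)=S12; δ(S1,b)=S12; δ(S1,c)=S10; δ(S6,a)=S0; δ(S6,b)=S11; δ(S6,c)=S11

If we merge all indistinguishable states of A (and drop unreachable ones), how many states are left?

7

Start with accepting vs non-accepting: {S0,S1,S3,S5,S7,S8,S11,S12} | {S2,S4,S6,S9,S10}.
Refine {S0,S1,S3,S5,S7,S8,S11,S12} on symbol b: members go to different blocks, giving {S0,S1,S3,S8,S11} and {S5,S7,S12}.
Split {S0,S1,S3,S8,S11} by δ(·,b) → {S0,S1,S3,S8} and {S11}.
On input a, block {S2,S4,S6,S9,S10} splits into {S2,S4,S10} and {S6,S9}.
On input a, block {S2,S4,S10} splits into {S2,S4} and {S10}.
Refine {S5,S7,S12} on symbol b: members go to different blocks, giving {S5,S7} and {S12}.
The partition is now stable with 7 blocks: {S0,S1,S3,S8} | {S2,S4} | {S5,S7} | {S11} | {S6,S9} | {S10} | {S12}.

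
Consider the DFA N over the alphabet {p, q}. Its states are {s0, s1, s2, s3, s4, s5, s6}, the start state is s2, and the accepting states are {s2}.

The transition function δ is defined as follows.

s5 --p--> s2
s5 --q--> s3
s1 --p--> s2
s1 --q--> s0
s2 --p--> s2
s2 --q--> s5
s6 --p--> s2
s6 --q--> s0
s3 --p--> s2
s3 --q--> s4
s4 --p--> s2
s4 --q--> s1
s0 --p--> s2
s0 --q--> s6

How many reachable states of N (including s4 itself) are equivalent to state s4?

Start with accepting vs non-accepting: {s2} | {s0,s1,s3,s4,s5,s6}.
No further refinement is possible. Final partition (2 blocks): {s2} | {s0,s1,s3,s4,s5,s6}.
State s4 belongs to the block {s0,s1,s3,s4,s5,s6}, which has 6 states.

6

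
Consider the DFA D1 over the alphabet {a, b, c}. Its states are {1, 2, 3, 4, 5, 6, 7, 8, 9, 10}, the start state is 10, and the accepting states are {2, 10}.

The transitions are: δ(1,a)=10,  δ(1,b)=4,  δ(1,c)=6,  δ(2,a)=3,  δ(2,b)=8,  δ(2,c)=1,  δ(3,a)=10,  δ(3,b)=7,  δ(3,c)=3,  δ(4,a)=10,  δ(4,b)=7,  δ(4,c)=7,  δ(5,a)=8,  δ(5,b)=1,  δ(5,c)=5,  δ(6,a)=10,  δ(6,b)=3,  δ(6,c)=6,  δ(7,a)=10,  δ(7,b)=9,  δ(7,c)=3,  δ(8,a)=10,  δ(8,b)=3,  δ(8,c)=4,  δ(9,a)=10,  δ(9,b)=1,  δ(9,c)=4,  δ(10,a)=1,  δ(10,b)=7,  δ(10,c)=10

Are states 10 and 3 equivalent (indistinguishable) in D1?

First remove the unreachable states {2,5,8}; 7 states remain.
Initial partition by acceptance: {10} | {1,3,4,6,7,9}.
The partition is now stable with 2 blocks: {10} | {1,3,4,6,7,9}.
10 and 3 end up in different blocks, so they are distinguishable. For instance, the string 'ε' is accepted from only 10.

No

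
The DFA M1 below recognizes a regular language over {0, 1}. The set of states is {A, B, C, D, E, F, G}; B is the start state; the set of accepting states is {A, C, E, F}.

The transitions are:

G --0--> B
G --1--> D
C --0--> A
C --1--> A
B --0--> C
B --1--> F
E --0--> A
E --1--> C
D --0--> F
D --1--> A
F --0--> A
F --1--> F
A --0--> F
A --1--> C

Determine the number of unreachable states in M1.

No path from B leads to D, E, G; the other 4 states are all reachable.

3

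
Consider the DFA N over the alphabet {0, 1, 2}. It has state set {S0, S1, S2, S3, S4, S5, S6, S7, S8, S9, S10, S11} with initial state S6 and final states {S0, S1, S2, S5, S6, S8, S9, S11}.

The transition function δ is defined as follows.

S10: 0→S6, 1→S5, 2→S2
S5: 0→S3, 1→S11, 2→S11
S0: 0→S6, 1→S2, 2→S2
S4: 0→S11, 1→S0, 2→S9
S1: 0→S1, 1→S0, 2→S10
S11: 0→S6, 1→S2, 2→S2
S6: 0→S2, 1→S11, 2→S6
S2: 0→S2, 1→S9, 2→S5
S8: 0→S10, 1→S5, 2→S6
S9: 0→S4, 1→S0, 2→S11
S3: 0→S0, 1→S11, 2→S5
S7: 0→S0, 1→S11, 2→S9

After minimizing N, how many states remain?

Reachable states from the start: {S0,S2,S3,S4,S5,S6,S9,S11}. Unreachable: {S1,S7,S8,S10} — drop them.
P0 = {S0,S2,S5,S6,S9,S11} | {S3,S4}.
Split {S0,S2,S5,S6,S9,S11} by δ(·,0) → {S0,S2,S6,S11} and {S5,S9}.
Split {S0,S2,S6,S11} by δ(·,1) → {S0,S6,S11} and {S2}.
Split {S0,S6,S11} by δ(·,0) → {S0,S11} and {S6}.
The partition is now stable with 5 blocks: {S0,S11} | {S3,S4} | {S5,S9} | {S2} | {S6}.

5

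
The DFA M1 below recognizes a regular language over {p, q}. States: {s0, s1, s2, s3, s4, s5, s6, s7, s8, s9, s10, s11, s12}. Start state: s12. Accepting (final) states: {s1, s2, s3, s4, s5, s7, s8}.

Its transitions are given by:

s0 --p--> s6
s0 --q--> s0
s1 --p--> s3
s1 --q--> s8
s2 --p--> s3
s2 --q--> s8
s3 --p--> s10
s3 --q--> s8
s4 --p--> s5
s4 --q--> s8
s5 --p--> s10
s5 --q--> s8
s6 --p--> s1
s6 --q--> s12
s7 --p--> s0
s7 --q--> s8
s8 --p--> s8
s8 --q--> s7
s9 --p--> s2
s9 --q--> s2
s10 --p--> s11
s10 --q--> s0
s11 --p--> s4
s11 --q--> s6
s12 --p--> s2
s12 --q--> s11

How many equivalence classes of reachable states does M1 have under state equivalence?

States {s9} cannot be reached from the start state, so discard them.
P0 = {s1,s2,s3,s4,s5,s7,s8} | {s0,s6,s10,s11,s12}.
On input p, block {s1,s2,s3,s4,s5,s7,s8} splits into {s1,s2,s4,s8} and {s3,s5,s7}.
On input p, block {s1,s2,s4,s8} splits into {s1,s2,s4} and {s8}.
Split {s0,s6,s10,s11,s12} by δ(·,p) → {s6,s11,s12} and {s0,s10}.
The partition is now stable with 5 blocks: {s1,s2,s4} | {s6,s11,s12} | {s3,s5,s7} | {s8} | {s0,s10}.

5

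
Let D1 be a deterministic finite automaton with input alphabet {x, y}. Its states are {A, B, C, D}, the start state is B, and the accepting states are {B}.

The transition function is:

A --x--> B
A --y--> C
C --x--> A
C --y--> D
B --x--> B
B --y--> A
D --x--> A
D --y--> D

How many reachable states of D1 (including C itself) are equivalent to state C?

Every state is reachable, so we keep all 4.
Start with accepting vs non-accepting: {B} | {A,C,D}.
Refine {A,C,D} on symbol x: members go to different blocks, giving {C,D} and {A}.
Stable partition: {B} | {C,D} | {A} — 3 equivalence classes.
The equivalence class containing C is {C,D}, of size 2.

2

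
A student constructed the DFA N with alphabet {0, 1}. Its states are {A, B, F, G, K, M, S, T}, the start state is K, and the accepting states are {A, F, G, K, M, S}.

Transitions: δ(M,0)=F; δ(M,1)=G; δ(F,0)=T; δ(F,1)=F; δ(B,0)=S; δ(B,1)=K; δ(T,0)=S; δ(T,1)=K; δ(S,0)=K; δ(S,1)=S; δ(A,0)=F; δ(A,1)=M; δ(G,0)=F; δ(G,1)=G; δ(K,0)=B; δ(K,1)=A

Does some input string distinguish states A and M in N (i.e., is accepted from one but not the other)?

No

Start with accepting vs non-accepting: {A,F,G,K,M,S} | {B,T}.
Split {A,F,G,K,M,S} by δ(·,0) → {A,G,M,S} and {F,K}.
Refine {F,K} on symbol 1: members go to different blocks, giving {K} and {F}.
Split {A,G,M,S} by δ(·,0) → {A,G,M} and {S}.
No further refinement is possible. Final partition (5 blocks): {A,G,M} | {B,T} | {K} | {F} | {S}.
A and M lie in the same block of the stable partition, so they are equivalent — no string distinguishes them.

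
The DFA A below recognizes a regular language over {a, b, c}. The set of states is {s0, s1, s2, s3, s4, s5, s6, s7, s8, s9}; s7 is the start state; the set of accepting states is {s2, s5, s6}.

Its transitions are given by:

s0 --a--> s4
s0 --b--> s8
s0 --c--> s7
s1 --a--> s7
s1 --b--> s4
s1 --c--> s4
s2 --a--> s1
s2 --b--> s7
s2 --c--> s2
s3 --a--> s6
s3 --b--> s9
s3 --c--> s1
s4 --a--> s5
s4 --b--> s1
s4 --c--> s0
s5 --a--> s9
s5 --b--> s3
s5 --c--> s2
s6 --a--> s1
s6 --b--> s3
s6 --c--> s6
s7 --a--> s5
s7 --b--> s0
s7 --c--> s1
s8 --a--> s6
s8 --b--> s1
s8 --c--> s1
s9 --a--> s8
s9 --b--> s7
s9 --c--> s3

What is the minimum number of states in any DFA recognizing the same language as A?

3

Initial partition by acceptance: {s2,s5,s6} | {s0,s1,s3,s4,s7,s8,s9}.
Refine {s0,s1,s3,s4,s7,s8,s9} on symbol a: members go to different blocks, giving {s3,s4,s7,s8} and {s0,s1,s9}.
No further refinement is possible. Final partition (3 blocks): {s2,s5,s6} | {s3,s4,s7,s8} | {s0,s1,s9}.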